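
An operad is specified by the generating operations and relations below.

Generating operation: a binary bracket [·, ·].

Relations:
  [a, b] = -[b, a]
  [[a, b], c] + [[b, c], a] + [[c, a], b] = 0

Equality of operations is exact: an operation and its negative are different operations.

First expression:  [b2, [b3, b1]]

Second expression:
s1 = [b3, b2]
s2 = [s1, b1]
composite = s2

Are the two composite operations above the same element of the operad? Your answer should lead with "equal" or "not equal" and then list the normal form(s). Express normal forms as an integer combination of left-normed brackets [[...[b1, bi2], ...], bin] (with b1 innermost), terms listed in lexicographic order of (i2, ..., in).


not equal; first: [[b1, b3], b2]; second: [[b1, b2], b3] - [[b1, b3], b2]

The first expression, normalized: [[b1, b3], b2]
The second expression, normalized: [[b1, b2], b3] - [[b1, b3], b2]
The normal forms differ: not equal.


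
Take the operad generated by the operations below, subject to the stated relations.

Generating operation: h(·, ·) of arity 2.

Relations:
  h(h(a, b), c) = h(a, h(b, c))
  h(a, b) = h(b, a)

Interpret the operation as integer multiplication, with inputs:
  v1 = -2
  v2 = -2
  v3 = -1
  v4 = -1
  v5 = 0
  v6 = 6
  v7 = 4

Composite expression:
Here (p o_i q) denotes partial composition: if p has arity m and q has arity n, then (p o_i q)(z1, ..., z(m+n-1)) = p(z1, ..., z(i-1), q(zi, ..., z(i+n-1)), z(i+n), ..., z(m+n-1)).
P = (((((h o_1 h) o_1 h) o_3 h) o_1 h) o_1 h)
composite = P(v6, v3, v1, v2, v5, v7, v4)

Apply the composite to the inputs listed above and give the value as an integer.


0

h(v6, v3) = -6
h(h(v6, v3), v1) = 12
h(h(h(v6, v3), v1), v2) = -24
h(v5, v7) = 0
h(h(h(h(v6, v3), v1), v2), h(v5, v7)) = 0
h(h(h(h(h(v6, v3), v1), v2), h(v5, v7)), v4) = 0


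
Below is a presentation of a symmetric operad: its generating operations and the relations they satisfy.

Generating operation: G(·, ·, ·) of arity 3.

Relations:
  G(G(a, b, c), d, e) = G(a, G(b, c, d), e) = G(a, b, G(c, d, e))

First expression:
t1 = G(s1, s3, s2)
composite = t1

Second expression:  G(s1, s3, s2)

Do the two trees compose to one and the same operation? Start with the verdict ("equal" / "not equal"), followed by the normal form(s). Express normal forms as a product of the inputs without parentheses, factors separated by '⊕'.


equal; the common form is s1 ⊕ s3 ⊕ s2

In normal form, the first expression is s1 ⊕ s3 ⊕ s2
In normal form, the second expression is s1 ⊕ s3 ⊕ s2
Same normal form: equal.


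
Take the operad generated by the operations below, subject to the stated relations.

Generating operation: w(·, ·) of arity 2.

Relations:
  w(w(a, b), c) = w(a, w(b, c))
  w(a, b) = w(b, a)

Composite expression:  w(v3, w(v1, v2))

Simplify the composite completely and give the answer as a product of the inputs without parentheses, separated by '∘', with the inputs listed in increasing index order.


v1 ∘ v2 ∘ v3

Shape and order are irrelevant to w; the v-input set decides.
w(v1, v2) spells out as v1 ∘ v2
w(v3, w(v1, v2)) spells out as v3 ∘ v1 ∘ v2
putting the inputs in ascending order: v1 ∘ v2 ∘ v3


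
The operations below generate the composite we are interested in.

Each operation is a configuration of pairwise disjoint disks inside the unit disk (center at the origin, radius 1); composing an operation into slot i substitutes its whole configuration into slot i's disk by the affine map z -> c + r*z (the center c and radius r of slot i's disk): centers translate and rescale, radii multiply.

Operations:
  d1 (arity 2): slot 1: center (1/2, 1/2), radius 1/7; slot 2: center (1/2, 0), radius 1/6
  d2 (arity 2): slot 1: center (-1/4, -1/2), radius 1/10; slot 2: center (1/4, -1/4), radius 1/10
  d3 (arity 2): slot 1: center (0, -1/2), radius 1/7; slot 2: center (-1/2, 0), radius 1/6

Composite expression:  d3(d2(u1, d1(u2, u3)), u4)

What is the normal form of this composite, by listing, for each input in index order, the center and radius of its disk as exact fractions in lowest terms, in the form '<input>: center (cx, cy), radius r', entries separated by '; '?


u1: center (-1/28, -4/7), radius 1/70; u2: center (3/70, -37/70), radius 1/490; u3: center (3/70, -15/28), radius 1/420; u4: center (-1/2, 0), radius 1/6


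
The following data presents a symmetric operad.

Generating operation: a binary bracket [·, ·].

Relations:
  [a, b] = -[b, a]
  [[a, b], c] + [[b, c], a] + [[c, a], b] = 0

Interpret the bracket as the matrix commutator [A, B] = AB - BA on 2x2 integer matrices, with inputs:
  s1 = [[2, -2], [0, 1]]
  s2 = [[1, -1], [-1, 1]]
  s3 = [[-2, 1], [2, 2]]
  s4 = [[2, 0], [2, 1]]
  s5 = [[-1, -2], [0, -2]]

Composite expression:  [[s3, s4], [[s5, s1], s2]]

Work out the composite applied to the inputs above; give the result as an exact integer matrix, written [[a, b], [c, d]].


[s3, s4] = [[2, -1], [10, -2]]
[s5, s1] = [[0, 0], [0, 0]]
[[s5, s1], s2] = [[0, 0], [0, 0]]
[[s3, s4], [[s5, s1], s2]] = [[0, 0], [0, 0]]

[[0, 0], [0, 0]]


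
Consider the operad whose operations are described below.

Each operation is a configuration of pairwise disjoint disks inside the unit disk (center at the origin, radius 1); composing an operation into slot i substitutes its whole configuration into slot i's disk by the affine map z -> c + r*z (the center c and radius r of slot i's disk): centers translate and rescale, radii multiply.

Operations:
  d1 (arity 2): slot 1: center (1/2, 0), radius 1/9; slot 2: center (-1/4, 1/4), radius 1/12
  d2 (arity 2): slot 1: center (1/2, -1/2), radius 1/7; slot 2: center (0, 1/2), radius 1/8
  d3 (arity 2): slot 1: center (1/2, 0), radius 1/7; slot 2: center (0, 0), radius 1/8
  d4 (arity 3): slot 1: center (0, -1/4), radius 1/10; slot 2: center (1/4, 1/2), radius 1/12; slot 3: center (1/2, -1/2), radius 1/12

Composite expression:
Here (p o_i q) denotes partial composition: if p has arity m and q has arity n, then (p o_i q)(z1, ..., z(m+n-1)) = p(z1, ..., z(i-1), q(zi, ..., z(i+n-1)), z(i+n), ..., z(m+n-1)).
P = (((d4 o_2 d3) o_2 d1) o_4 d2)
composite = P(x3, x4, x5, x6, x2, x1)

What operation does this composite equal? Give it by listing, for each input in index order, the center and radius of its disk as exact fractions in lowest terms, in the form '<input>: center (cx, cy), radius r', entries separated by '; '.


x1: center (1/2, -1/2), radius 1/12; x2: center (1/4, 97/192), radius 1/768; x3: center (0, -1/4), radius 1/10; x4: center (25/84, 1/2), radius 1/756; x5: center (97/336, 169/336), radius 1/1008; x6: center (49/192, 95/192), radius 1/672

Each x-disk chains the slot maps above it in d4; radii multiply.
input x3: composing its 1 substitution step yields center (0, -1/4), radius 1/10
input x4: composing its 3 substitution steps yields center (25/84, 1/2), radius 1/756
input x5: composing its 3 substitution steps yields center (97/336, 169/336), radius 1/1008
input x6: composing its 3 substitution steps yields center (49/192, 95/192), radius 1/672
input x2: composing its 3 substitution steps yields center (1/4, 97/192), radius 1/768
input x1: composing its 1 substitution step yields center (1/2, -1/2), radius 1/12


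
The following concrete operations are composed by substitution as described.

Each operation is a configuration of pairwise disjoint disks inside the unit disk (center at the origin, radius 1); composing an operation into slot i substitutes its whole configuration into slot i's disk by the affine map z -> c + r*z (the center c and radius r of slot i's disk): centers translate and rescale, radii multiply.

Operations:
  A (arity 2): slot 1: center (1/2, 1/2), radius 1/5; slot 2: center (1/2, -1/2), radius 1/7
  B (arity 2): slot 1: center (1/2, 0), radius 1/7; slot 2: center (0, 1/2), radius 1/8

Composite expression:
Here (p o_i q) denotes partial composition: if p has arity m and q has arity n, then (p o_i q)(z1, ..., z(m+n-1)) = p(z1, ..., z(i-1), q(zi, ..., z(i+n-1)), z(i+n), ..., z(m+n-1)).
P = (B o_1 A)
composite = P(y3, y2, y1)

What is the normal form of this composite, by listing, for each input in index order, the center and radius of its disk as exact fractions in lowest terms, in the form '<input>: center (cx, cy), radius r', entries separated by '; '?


Follow each y-input down from B: c' goes to c + r*c', radius to r*r'.
y3: after 2 affine steps, its disk has center (4/7, 1/14), radius 1/35
y2: after 2 affine steps, its disk has center (4/7, -1/14), radius 1/49
y1: after 1 affine step, its disk has center (0, 1/2), radius 1/8

y1: center (0, 1/2), radius 1/8; y2: center (4/7, -1/14), radius 1/49; y3: center (4/7, 1/14), radius 1/35


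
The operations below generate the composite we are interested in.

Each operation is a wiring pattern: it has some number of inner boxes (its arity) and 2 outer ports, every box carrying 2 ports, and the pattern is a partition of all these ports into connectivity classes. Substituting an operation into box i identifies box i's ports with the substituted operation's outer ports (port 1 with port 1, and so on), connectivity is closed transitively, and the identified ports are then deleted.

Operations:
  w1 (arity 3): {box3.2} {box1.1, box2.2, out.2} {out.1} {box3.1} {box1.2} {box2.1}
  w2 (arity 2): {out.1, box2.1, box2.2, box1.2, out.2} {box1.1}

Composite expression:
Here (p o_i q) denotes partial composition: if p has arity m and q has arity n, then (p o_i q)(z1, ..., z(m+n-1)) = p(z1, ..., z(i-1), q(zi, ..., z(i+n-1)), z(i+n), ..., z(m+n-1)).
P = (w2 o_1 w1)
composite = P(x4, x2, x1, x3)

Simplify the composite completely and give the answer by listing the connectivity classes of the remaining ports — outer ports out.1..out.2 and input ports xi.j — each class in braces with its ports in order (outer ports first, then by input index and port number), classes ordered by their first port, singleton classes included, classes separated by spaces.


Treat the ports identified at w2 as solder joints: merge, then drop.
through w1, on inputs (x4, x2, x1): {out.1} {out.2, x2.2, x4.1} {x1.1} {x1.2} {x2.1} {x4.2} (out.j = stage outer ports)
through w2, on inputs (x4, x2, x1, x3): {out.1, out.2, x2.2, x3.1, x3.2, x4.1} {x1.1} {x1.2} {x2.1} {x4.2} (out.j = stage outer ports)

{out.1, out.2, x2.2, x3.1, x3.2, x4.1} {x1.1} {x1.2} {x2.1} {x4.2}


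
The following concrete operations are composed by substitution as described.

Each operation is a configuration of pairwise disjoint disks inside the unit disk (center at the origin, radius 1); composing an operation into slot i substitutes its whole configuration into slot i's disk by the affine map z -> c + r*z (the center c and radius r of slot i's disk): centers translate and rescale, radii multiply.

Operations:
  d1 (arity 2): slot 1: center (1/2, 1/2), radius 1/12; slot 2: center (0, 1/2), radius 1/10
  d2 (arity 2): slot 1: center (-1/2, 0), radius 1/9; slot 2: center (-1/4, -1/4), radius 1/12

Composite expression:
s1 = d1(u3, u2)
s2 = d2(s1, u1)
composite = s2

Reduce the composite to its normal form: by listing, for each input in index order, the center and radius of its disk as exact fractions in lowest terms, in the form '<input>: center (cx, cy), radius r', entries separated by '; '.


u1: center (-1/4, -1/4), radius 1/12; u2: center (-1/2, 1/18), radius 1/90; u3: center (-4/9, 1/18), radius 1/108


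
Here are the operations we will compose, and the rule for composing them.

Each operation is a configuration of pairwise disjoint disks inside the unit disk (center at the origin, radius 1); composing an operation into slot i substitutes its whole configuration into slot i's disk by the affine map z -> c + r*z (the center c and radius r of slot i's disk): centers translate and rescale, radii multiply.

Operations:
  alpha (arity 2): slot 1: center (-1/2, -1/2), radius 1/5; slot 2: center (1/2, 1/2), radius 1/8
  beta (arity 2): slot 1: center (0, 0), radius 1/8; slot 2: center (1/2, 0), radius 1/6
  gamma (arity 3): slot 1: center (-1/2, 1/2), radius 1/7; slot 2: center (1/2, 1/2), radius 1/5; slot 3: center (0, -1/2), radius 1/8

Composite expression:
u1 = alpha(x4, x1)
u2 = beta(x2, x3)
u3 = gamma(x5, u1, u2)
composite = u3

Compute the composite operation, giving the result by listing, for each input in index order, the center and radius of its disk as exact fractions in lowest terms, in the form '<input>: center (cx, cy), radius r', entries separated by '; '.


x1: center (3/5, 3/5), radius 1/40; x2: center (0, -1/2), radius 1/64; x3: center (1/16, -1/2), radius 1/48; x4: center (2/5, 2/5), radius 1/25; x5: center (-1/2, 1/2), radius 1/7

Only the slot chain above each x matters under gamma; compose those maps.
for x5, the 1-step affine chain lands on center (-1/2, 1/2), radius 1/7
for x4, the 2-step affine chain lands on center (2/5, 2/5), radius 1/25
for x1, the 2-step affine chain lands on center (3/5, 3/5), radius 1/40
for x2, the 2-step affine chain lands on center (0, -1/2), radius 1/64
for x3, the 2-step affine chain lands on center (1/16, -1/2), radius 1/48


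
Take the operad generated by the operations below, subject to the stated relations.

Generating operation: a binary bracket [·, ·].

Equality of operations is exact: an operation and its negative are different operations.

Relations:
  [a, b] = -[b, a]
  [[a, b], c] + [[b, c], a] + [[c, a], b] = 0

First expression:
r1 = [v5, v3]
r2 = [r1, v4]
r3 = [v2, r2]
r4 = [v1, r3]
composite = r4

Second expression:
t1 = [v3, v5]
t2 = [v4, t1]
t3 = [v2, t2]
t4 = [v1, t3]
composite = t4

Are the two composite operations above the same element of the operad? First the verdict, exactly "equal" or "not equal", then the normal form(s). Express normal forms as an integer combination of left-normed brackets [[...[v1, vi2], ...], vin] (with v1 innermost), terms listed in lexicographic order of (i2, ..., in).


equal: each reduces to -[[[[v1, v2], v3], v5], v4] + [[[[v1, v2], v4], v3], v5] - [[[[v1, v2], v4], v5], v3] + [[[[v1, v2], v5], v3], v4] + [[[[v1, v3], v5], v4], v2] - [[[[v1, v4], v3], v5], v2] + [[[[v1, v4], v5], v3], v2] - [[[[v1, v5], v3], v4], v2]


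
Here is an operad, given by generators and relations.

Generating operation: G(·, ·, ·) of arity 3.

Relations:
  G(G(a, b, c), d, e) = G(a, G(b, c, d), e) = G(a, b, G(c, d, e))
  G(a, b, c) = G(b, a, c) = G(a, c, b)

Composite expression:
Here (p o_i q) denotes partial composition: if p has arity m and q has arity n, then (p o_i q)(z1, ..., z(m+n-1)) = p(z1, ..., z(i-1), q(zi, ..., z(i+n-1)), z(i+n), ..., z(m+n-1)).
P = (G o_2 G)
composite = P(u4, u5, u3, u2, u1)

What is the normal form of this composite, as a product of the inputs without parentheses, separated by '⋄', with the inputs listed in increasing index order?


u1 ⋄ u2 ⋄ u3 ⋄ u4 ⋄ u5

Any arrangement under G is one operation, so sort the u-inputs.
G(u5, u3, u2) reduces to u5 ⋄ u3 ⋄ u2
G(u4, G(u5, u3, u2), u1) reduces to u4 ⋄ u5 ⋄ u3 ⋄ u2 ⋄ u1
commutativity sorts the factors: u1 ⋄ u2 ⋄ u3 ⋄ u4 ⋄ u5


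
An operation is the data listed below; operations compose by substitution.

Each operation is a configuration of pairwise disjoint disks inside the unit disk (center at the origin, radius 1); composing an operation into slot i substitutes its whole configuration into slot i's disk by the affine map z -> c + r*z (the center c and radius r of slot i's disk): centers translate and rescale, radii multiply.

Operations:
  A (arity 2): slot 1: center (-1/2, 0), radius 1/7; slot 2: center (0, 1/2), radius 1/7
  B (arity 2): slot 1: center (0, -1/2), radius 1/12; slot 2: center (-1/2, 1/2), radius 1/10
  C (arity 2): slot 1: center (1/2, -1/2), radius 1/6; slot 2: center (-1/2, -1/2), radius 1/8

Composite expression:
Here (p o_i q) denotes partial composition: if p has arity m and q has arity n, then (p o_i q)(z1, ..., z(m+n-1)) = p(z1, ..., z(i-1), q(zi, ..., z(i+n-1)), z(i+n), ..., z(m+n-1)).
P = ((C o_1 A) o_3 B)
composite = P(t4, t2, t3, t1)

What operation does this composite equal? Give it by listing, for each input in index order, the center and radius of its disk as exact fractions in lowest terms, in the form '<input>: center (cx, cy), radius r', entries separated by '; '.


t1: center (-9/16, -7/16), radius 1/80; t2: center (1/2, -5/12), radius 1/42; t3: center (-1/2, -9/16), radius 1/96; t4: center (5/12, -1/2), radius 1/42

Follow each t-input down from C: c' goes to c + r*c', radius to r*r'.
t4: after 2 affine steps, its disk has center (5/12, -1/2), radius 1/42
t2: after 2 affine steps, its disk has center (1/2, -5/12), radius 1/42
t3: after 2 affine steps, its disk has center (-1/2, -9/16), radius 1/96
t1: after 2 affine steps, its disk has center (-9/16, -7/16), radius 1/80


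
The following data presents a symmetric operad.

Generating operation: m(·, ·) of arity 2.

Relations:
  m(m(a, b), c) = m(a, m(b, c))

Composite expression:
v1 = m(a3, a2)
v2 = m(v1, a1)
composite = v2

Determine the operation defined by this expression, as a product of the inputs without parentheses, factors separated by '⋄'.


a3 ⋄ a2 ⋄ a1


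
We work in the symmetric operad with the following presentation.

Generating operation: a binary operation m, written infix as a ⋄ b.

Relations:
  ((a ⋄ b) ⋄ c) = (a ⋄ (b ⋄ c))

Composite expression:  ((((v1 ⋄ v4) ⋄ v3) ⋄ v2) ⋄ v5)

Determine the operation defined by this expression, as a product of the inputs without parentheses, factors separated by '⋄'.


v1 ⋄ v4 ⋄ v3 ⋄ v2 ⋄ v5

Key point: m is associative — brackets drop, the v-order remains.
(v1 ⋄ v4) spells out as v1 ⋄ v4
((v1 ⋄ v4) ⋄ v3) spells out as v1 ⋄ v4 ⋄ v3
(((v1 ⋄ v4) ⋄ v3) ⋄ v2) spells out as v1 ⋄ v4 ⋄ v3 ⋄ v2
((((v1 ⋄ v4) ⋄ v3) ⋄ v2) ⋄ v5) spells out as v1 ⋄ v4 ⋄ v3 ⋄ v2 ⋄ v5


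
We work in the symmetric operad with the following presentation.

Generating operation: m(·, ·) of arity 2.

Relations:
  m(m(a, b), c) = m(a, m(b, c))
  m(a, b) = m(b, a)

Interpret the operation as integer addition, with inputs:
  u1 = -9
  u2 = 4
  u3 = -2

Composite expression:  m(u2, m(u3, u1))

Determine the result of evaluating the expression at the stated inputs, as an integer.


-7


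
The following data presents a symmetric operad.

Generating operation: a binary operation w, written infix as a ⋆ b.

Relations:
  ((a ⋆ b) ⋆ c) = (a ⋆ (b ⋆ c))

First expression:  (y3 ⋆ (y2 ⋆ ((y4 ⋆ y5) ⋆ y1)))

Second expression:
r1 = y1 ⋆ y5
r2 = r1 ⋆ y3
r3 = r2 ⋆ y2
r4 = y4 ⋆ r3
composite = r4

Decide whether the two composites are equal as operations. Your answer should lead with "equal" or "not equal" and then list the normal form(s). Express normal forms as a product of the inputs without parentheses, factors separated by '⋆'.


The first expression reduces to y3 ⋆ y2 ⋆ y4 ⋆ y5 ⋆ y1
The second expression reduces to y4 ⋆ y1 ⋆ y5 ⋆ y3 ⋆ y2
Distinct normal forms: not equal.

not equal; the first gives y3 ⋆ y2 ⋆ y4 ⋆ y5 ⋆ y1 and the second y4 ⋆ y1 ⋆ y5 ⋆ y3 ⋆ y2


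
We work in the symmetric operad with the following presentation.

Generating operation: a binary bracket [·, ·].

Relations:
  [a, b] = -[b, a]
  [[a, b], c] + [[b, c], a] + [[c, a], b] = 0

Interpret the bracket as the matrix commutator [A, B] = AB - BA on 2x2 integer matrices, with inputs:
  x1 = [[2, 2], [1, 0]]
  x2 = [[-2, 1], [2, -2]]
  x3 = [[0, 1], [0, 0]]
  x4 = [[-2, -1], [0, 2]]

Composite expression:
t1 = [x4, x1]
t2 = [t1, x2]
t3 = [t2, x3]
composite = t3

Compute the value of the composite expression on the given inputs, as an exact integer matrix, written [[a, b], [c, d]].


[[-4, -32], [0, 4]]

[x4, x1] = [[-1, -6], [4, 1]]
[[x4, x1], x2] = [[-16, -2], [4, 16]]
[[[x4, x1], x2], x3] = [[-4, -32], [0, 4]]


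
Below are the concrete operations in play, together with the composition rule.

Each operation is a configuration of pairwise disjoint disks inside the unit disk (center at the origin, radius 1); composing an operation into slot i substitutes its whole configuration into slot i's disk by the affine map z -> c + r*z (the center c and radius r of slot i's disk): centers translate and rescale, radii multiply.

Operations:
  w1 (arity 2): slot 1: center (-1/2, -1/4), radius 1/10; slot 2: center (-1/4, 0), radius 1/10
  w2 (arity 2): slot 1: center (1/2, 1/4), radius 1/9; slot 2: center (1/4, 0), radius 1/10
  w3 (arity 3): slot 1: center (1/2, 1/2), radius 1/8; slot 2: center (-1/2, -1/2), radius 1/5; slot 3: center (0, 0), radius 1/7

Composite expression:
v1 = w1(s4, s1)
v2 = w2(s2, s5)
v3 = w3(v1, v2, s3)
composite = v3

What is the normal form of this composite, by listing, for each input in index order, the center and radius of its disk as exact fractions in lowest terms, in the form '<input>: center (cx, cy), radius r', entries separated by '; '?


Follow each s-input down from w3: c' goes to c + r*c', radius to r*r'.
input s4: applying the 2 nested substitutions gives center (7/16, 15/32), radius 1/80
input s1: applying the 2 nested substitutions gives center (15/32, 1/2), radius 1/80
input s2: applying the 2 nested substitutions gives center (-2/5, -9/20), radius 1/45
input s5: applying the 2 nested substitutions gives center (-9/20, -1/2), radius 1/50
input s3: applying the 1 nested substitution gives center (0, 0), radius 1/7

s1: center (15/32, 1/2), radius 1/80; s2: center (-2/5, -9/20), radius 1/45; s3: center (0, 0), radius 1/7; s4: center (7/16, 15/32), radius 1/80; s5: center (-9/20, -1/2), radius 1/50


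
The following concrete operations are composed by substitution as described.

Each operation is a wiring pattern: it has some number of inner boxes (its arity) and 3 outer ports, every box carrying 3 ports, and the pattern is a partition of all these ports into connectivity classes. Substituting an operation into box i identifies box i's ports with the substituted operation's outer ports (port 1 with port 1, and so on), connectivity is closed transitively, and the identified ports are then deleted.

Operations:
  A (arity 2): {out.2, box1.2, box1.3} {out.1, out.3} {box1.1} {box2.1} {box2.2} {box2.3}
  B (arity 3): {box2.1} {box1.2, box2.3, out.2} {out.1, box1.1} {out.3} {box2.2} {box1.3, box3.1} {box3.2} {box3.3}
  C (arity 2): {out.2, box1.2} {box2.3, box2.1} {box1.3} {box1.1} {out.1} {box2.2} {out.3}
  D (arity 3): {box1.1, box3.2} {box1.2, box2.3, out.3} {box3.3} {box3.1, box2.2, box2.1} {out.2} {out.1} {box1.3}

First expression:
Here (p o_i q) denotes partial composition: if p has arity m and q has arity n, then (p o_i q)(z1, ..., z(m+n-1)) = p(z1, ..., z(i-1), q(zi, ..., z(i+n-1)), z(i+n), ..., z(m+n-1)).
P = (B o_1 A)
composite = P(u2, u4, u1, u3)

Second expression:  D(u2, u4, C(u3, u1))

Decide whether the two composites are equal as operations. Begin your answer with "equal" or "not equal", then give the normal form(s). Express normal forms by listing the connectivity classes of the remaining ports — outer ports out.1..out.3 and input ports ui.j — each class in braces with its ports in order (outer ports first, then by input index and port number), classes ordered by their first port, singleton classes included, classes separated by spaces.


not equal — first {out.1, u3.1} {out.2, u1.3, u2.2, u2.3} {out.3} {u1.1} {u1.2} {u2.1} {u3.2} {u3.3} {u4.1} {u4.2} {u4.3}, second {out.1} {out.2} {out.3, u2.2, u4.3} {u1.1, u1.3} {u1.2} {u2.1, u3.2} {u2.3} {u3.1} {u3.3} {u4.1, u4.2}

The first expression reduces to {out.1, u3.1} {out.2, u1.3, u2.2, u2.3} {out.3} {u1.1} {u1.2} {u2.1} {u3.2} {u3.3} {u4.1} {u4.2} {u4.3}
The second expression reduces to {out.1} {out.2} {out.3, u2.2, u4.3} {u1.1, u1.3} {u1.2} {u2.1, u3.2} {u2.3} {u3.1} {u3.3} {u4.1, u4.2}
They disagree, so not equal.


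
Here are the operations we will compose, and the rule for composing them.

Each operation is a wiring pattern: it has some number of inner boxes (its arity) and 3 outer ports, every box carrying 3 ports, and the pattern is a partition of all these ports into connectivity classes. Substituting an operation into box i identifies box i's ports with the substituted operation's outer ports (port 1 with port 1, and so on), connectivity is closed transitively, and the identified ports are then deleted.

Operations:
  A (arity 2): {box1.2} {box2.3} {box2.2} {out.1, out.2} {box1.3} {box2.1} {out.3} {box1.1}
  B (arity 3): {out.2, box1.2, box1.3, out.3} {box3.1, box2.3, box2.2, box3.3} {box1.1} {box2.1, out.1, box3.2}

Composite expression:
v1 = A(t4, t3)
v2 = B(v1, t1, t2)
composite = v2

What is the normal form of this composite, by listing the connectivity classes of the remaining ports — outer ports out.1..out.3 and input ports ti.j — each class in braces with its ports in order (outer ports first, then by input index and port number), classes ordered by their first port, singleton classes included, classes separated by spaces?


After gluing at B, chains via deleted ports link the t-ports.
the subtree at A composes to {out.1, out.2} {out.3} {t3.1} {t3.2} {t3.3} {t4.1} {t4.2} {t4.3} on (t4, t3); out.j = own outer ports
the subtree at B composes to {out.1, t1.1, t2.2} {out.2, out.3} {t1.2, t1.3, t2.1, t2.3} {t3.1} {t3.2} {t3.3} {t4.1} {t4.2} {t4.3} on (t4, t3, t1, t2); out.j = own outer ports

{out.1, t1.1, t2.2} {out.2, out.3} {t1.2, t1.3, t2.1, t2.3} {t3.1} {t3.2} {t3.3} {t4.1} {t4.2} {t4.3}


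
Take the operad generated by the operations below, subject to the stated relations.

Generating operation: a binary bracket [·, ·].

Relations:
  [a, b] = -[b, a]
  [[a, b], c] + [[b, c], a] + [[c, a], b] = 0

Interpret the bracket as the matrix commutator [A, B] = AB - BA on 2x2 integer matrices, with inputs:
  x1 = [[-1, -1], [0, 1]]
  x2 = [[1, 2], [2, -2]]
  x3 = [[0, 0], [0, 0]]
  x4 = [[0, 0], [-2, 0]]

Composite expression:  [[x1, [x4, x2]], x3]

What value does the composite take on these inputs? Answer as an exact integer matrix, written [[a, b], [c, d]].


[[0, 0], [0, 0]]


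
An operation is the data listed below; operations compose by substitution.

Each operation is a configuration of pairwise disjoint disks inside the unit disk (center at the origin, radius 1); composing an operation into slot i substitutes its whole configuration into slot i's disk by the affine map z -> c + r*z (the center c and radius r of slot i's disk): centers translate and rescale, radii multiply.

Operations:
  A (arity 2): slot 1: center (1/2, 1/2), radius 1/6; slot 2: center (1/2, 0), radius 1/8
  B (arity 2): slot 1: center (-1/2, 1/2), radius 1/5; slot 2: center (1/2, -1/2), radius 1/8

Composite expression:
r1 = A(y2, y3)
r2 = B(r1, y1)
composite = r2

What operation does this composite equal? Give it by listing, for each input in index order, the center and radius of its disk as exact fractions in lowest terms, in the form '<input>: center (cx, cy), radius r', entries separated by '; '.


y1: center (1/2, -1/2), radius 1/8; y2: center (-2/5, 3/5), radius 1/30; y3: center (-2/5, 1/2), radius 1/40

Only the slot chain above each y matters under B; compose those maps.
for y2, the 2-step affine chain lands on center (-2/5, 3/5), radius 1/30
for y3, the 2-step affine chain lands on center (-2/5, 1/2), radius 1/40
for y1, the 1-step affine chain lands on center (1/2, -1/2), radius 1/8


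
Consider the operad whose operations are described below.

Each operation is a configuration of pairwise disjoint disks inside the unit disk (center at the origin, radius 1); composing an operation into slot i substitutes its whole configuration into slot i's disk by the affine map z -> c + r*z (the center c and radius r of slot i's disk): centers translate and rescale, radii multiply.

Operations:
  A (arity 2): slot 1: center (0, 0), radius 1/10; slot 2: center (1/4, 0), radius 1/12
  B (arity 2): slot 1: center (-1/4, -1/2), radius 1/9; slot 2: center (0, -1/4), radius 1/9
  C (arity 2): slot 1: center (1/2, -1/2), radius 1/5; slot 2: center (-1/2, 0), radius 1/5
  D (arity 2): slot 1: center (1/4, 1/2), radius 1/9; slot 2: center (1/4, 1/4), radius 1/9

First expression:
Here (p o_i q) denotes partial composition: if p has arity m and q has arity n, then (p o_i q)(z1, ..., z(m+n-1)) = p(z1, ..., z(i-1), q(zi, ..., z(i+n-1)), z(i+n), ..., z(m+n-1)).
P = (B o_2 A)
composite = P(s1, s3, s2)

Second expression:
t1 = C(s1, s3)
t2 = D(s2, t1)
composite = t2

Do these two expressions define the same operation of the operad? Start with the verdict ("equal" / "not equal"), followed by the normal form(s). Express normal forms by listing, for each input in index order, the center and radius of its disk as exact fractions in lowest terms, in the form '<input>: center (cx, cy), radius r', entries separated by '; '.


not equal; the first gives s1: center (-1/4, -1/2), radius 1/9; s2: center (1/36, -1/4), radius 1/108; s3: center (0, -1/4), radius 1/90 and the second s1: center (11/36, 7/36), radius 1/45; s2: center (1/4, 1/2), radius 1/9; s3: center (7/36, 1/4), radius 1/45

Reducing the first expression gives s1: center (-1/4, -1/2), radius 1/9; s2: center (1/36, -1/4), radius 1/108; s3: center (0, -1/4), radius 1/90
Reducing the second expression gives s1: center (11/36, 7/36), radius 1/45; s2: center (1/4, 1/2), radius 1/9; s3: center (7/36, 1/4), radius 1/45
Distinct normal forms: not equal.


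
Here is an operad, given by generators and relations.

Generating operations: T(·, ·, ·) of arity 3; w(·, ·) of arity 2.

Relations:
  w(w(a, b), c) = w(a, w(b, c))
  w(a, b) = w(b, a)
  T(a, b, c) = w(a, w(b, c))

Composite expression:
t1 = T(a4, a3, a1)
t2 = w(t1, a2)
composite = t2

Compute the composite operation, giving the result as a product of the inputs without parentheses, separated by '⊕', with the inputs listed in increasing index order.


Key point: w commutes, so take the a-inputs in any fixed order.
T(a4, a3, a1) linearizes to a4 ⊕ a3 ⊕ a1
w(T(a4, a3, a1), a2) linearizes to a4 ⊕ a3 ⊕ a1 ⊕ a2
putting the inputs in ascending order: a1 ⊕ a2 ⊕ a3 ⊕ a4

a1 ⊕ a2 ⊕ a3 ⊕ a4


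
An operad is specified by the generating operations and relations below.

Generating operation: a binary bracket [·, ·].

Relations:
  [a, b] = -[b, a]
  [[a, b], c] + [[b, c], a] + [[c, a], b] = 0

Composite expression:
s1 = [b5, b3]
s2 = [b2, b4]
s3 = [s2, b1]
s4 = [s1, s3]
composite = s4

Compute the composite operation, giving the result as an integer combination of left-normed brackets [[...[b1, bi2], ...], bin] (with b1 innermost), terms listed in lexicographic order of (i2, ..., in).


-[[[[b1, b2], b4], b3], b5] + [[[[b1, b2], b4], b5], b3] + [[[[b1, b4], b2], b3], b5] - [[[[b1, b4], b2], b5], b3]

A multilinear Lie element is pinned by b1-initial words (b1 innermost).
Composite bracket: [[b5, b3], [[b2, b4], b1]]
Expanding via [a, b] = ab - ba: 16 signed words (2^4 = 16).
The b1-initial words carry the normal form:
  sign of b1b2b4b3b5 is -1, so it contributes -[[[[b1, b2], b4], b3], b5]
  sign of b1b2b4b5b3 is +1, so it contributes +[[[[b1, b2], b4], b5], b3]
  sign of b1b4b2b3b5 is +1, so it contributes +[[[[b1, b4], b2], b3], b5]
  sign of b1b4b2b5b3 is -1, so it contributes -[[[[b1, b4], b2], b5], b3]


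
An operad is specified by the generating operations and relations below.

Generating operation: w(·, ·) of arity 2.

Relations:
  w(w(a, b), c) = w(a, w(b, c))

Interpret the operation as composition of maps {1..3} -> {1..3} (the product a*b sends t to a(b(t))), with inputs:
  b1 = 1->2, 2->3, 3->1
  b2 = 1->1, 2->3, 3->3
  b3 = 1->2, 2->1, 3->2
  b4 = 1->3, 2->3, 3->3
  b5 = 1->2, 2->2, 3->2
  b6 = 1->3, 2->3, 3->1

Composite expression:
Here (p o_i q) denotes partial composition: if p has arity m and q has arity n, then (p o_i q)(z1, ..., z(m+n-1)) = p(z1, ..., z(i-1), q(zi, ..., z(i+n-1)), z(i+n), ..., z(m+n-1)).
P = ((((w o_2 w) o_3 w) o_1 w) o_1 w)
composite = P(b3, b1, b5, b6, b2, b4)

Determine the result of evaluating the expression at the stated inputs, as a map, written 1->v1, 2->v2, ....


w(b3, b1) = 1->1, 2->2, 3->2
w(w(b3, b1), b5) = 1->2, 2->2, 3->2
w(b2, b4) = 1->3, 2->3, 3->3
w(b6, w(b2, b4)) = 1->1, 2->1, 3->1
w(w(w(b3, b1), b5), w(b6, w(b2, b4))) = 1->2, 2->2, 3->2

1->2, 2->2, 3->2


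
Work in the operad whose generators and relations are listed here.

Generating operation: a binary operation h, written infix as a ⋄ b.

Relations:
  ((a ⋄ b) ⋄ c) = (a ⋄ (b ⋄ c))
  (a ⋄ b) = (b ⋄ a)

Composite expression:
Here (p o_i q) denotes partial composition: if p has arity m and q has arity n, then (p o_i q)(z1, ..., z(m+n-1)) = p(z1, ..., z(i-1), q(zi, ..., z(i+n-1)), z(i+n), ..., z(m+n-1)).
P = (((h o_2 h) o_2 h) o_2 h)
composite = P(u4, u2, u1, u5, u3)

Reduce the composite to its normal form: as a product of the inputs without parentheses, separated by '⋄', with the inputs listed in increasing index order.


u1 ⋄ u2 ⋄ u3 ⋄ u4 ⋄ u5

Any arrangement under h is one operation, so sort the u-inputs.
(u2 ⋄ u1) spells out as u2 ⋄ u1
((u2 ⋄ u1) ⋄ u5) spells out as u2 ⋄ u1 ⋄ u5
(((u2 ⋄ u1) ⋄ u5) ⋄ u3) spells out as u2 ⋄ u1 ⋄ u5 ⋄ u3
(u4 ⋄ (((u2 ⋄ u1) ⋄ u5) ⋄ u3)) spells out as u4 ⋄ u2 ⋄ u1 ⋄ u5 ⋄ u3
the factors in increasing index order: u1 ⋄ u2 ⋄ u3 ⋄ u4 ⋄ u5


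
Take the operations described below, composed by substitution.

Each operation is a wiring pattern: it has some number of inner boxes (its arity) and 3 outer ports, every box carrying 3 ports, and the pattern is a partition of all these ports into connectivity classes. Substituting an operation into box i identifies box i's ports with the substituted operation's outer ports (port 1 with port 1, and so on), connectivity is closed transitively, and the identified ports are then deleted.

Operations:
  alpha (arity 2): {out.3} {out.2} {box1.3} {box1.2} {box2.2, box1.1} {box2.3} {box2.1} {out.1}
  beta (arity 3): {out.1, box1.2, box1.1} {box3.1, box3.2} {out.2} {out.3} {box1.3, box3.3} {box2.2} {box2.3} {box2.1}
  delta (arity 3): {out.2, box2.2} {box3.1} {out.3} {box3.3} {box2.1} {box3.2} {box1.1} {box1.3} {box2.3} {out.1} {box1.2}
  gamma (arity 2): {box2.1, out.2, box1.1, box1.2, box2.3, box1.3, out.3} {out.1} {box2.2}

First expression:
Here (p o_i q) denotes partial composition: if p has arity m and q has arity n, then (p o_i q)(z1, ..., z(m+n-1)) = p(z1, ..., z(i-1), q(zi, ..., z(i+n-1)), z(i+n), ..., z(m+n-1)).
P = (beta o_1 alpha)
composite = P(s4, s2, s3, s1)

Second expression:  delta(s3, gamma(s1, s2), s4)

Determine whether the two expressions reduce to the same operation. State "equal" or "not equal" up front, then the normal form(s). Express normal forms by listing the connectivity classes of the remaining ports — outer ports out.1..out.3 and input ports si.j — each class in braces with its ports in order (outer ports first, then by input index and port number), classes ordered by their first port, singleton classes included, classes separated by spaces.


Normal form of the first expression: {out.1} {out.2} {out.3} {s1.1, s1.2} {s1.3} {s2.1} {s2.2, s4.1} {s2.3} {s3.1} {s3.2} {s3.3} {s4.2} {s4.3}
Normal form of the second expression: {out.1} {out.2, s1.1, s1.2, s1.3, s2.1, s2.3} {out.3} {s2.2} {s3.1} {s3.2} {s3.3} {s4.1} {s4.2} {s4.3}
The normal forms differ: not equal.

not equal — first {out.1} {out.2} {out.3} {s1.1, s1.2} {s1.3} {s2.1} {s2.2, s4.1} {s2.3} {s3.1} {s3.2} {s3.3} {s4.2} {s4.3}, second {out.1} {out.2, s1.1, s1.2, s1.3, s2.1, s2.3} {out.3} {s2.2} {s3.1} {s3.2} {s3.3} {s4.1} {s4.2} {s4.3}


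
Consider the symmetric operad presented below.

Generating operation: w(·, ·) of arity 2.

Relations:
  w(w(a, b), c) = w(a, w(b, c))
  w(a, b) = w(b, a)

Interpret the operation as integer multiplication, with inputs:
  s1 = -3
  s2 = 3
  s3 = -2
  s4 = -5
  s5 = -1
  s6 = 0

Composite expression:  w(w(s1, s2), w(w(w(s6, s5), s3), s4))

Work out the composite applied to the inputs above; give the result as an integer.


0

w(s1, s2) = -9
w(s6, s5) = 0
w(w(s6, s5), s3) = 0
w(w(w(s6, s5), s3), s4) = 0
w(w(s1, s2), w(w(w(s6, s5), s3), s4)) = 0


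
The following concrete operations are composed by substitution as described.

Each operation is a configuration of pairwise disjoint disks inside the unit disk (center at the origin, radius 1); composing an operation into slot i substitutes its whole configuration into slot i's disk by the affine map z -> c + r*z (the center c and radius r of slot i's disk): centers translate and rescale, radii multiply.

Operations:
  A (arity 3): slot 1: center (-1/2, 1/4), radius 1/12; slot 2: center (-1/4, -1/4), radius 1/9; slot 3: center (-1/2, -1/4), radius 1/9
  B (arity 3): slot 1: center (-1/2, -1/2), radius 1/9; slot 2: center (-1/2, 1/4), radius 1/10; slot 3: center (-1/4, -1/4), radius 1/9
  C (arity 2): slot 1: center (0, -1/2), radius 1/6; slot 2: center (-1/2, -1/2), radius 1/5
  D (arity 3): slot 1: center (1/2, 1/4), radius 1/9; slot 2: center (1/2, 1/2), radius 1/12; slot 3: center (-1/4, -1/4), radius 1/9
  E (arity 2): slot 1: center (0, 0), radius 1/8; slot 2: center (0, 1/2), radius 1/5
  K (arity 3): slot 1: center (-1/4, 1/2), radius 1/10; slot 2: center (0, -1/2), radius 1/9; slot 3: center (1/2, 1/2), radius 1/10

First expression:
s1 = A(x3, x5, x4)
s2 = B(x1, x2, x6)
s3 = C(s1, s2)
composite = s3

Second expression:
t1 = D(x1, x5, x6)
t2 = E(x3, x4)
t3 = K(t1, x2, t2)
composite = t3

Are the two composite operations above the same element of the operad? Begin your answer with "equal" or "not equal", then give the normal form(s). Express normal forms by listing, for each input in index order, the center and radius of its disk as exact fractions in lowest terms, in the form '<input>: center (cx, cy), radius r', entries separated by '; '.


not equal: they reduce to x1: center (-3/5, -3/5), radius 1/45; x2: center (-3/5, -9/20), radius 1/50; x3: center (-1/12, -11/24), radius 1/72; x4: center (-1/12, -13/24), radius 1/54; x5: center (-1/24, -13/24), radius 1/54; x6: center (-11/20, -11/20), radius 1/45 and x1: center (-1/5, 21/40), radius 1/90; x2: center (0, -1/2), radius 1/9; x3: center (1/2, 1/2), radius 1/80; x4: center (1/2, 11/20), radius 1/50; x5: center (-1/5, 11/20), radius 1/120; x6: center (-11/40, 19/40), radius 1/90

Normal form of the first expression: x1: center (-3/5, -3/5), radius 1/45; x2: center (-3/5, -9/20), radius 1/50; x3: center (-1/12, -11/24), radius 1/72; x4: center (-1/12, -13/24), radius 1/54; x5: center (-1/24, -13/24), radius 1/54; x6: center (-11/20, -11/20), radius 1/45
Normal form of the second expression: x1: center (-1/5, 21/40), radius 1/90; x2: center (0, -1/2), radius 1/9; x3: center (1/2, 1/2), radius 1/80; x4: center (1/2, 11/20), radius 1/50; x5: center (-1/5, 11/20), radius 1/120; x6: center (-11/40, 19/40), radius 1/90
The normal forms differ: not equal.


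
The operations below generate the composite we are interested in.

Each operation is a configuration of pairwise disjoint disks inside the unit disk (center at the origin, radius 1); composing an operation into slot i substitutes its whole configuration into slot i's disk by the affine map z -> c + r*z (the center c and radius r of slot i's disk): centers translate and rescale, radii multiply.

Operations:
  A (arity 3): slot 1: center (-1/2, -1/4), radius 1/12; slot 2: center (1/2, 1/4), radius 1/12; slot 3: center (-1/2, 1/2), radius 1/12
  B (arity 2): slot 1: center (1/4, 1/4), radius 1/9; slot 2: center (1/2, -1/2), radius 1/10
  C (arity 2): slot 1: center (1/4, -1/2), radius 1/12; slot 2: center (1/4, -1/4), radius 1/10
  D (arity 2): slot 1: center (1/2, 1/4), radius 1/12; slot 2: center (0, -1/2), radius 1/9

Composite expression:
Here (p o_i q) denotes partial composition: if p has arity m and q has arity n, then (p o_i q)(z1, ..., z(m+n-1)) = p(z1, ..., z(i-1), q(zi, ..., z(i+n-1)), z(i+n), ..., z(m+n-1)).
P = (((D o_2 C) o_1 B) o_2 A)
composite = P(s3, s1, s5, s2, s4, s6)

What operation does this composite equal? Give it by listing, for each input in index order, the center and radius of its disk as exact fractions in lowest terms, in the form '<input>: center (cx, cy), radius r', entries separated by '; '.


s1: center (43/80, 33/160), radius 1/1440; s2: center (43/80, 17/80), radius 1/1440; s3: center (25/48, 13/48), radius 1/108; s4: center (1/36, -5/9), radius 1/108; s5: center (131/240, 101/480), radius 1/1440; s6: center (1/36, -19/36), radius 1/90

Each s-disk chains the slot maps above it in D; radii multiply.
s3 passes through 2 substitutions, ending at center (25/48, 13/48), radius 1/108
s1 passes through 3 substitutions, ending at center (43/80, 33/160), radius 1/1440
s5 passes through 3 substitutions, ending at center (131/240, 101/480), radius 1/1440
s2 passes through 3 substitutions, ending at center (43/80, 17/80), radius 1/1440
s4 passes through 2 substitutions, ending at center (1/36, -5/9), radius 1/108
s6 passes through 2 substitutions, ending at center (1/36, -19/36), radius 1/90
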